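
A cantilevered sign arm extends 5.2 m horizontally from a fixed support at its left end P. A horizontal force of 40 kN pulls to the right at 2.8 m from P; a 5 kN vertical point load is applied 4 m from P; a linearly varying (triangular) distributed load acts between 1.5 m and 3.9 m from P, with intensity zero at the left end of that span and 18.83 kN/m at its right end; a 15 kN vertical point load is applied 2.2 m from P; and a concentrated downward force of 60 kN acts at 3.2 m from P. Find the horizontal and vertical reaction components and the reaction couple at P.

P_x = -40.00 kN, P_y = 102.6 kN, M_P = 315.0 kN·m

Resultant of the triangular load: ½ × 18.83 × 2.4 = 22.596 kN, acting at 3.1 m from P (one-third of the span from the peak).
ΣF_x = 0: P_x + 40 = 0 → P_x = -40.00 kN.
ΣF_y = 0: P_y − 5 − ½·18.83·2.4 − 15 − 60 = 0 → P_y = 102.6 kN.
ΣM about P: M_P − 5·4 − (½·18.83·2.4)·3.1 − 15·2.2 − 60·3.2 = 0 → M_P = 315.0 kN·m.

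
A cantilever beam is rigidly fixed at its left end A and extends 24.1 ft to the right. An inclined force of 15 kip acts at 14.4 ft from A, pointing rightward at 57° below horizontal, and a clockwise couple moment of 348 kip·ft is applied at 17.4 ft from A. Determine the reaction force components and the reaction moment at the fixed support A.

A_x = -8.170 kip, A_y = 12.58 kip, M_A = 529.2 kip·ft

ΣF_x = 0: A_x + 15·cos57° = 0 → A_x = -8.170 kip.
ΣF_y = 0: A_y − 15·sin57° = 0 → A_y = 12.58 kip.
ΣM about A: M_A − 15·sin57°·14.4 − 348 = 0 → M_A = 529.2 kip·ft.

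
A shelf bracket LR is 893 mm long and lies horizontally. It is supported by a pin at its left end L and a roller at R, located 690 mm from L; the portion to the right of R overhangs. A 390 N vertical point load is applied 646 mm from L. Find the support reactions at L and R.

L_x = 0, L_y = 24.87 N, R_y = 365.1 N

Taking moments about L: R_y·690 − 390·646 = 0 → R_y = 251940/690 = 365.13 ≈ 365.1 N.
ΣF_y = 0: L_y + 365.13 − 390 = 0 → L_y = 24.87 N.
ΣF_x = 0: no horizontal applied forces, so L_x = 0.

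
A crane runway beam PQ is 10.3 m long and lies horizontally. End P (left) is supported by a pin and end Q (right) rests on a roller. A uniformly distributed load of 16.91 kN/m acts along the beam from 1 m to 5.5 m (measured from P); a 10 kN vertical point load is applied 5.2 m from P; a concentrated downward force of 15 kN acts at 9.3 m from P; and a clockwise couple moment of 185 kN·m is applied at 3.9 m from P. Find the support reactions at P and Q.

P_x = 0, P_y = 40.53 kN, Q_y = 60.56 kN

Resultant of the distributed load: 16.91 × 4.5 = 76.095 kN at 3.25 m from P.
Taking moments about P: Q_y·10.3 − (16.91·4.5)·3.25 − 10·5.2 − 15·9.3 − 185 = 0 → Q_y = 623.80875/10.3 = 60.564 ≈ 60.56 kN.
ΣF_y = 0: P_y + 60.564 − 16.91·4.5 − 10 − 15 = 0 → P_y = 40.53 kN.
ΣF_x = 0: no horizontal applied forces, so P_x = 0.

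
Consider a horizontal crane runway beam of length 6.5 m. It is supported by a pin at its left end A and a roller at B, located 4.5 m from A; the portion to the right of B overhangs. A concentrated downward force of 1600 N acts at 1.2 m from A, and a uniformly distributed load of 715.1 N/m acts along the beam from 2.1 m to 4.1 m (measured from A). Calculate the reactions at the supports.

Resultant of the distributed load: 715.1 × 2 = 1430.2 N at 3.1 m from A.
ΣM about A: B_y·4.5 − 1600·1.2 − (715.1·2)·3.1 = 0 → B_y = 6353.62/4.5 = 1411.92 ≈ 1412 N.
ΣF_y = 0: A_y + 1411.92 − 1600 − 715.1·2 = 0 → A_y = 1618 N.
ΣF_x = 0: no horizontal applied forces, so A_x = 0.

A_x = 0, A_y = 1618 N, B_y = 1412 N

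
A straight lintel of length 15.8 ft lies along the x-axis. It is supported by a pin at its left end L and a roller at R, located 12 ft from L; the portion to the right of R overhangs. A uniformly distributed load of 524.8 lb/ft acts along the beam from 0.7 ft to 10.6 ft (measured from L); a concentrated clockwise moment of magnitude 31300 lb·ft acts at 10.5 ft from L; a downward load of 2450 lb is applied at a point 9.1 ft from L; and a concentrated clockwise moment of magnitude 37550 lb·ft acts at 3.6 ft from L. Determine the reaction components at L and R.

L_x = 0, L_y = -2396 lb, R_y = 10040 lb

Resultant of the distributed load: 524.8 × 9.9 = 5195.52 lb at 5.65 ft from L.
ΣM about L: R_y·12 − (524.8·9.9)·5.65 − 31300 − 2450·9.1 − 37550 = 0 → R_y = 120499.688/12 = 10041.6 ≈ 10040 lb.
ΣF_y = 0: L_y + 10041.6 − 524.8·9.9 − 2450 = 0 → L_y = -2396 lb.
ΣF_x = 0: no horizontal applied forces, so L_x = 0.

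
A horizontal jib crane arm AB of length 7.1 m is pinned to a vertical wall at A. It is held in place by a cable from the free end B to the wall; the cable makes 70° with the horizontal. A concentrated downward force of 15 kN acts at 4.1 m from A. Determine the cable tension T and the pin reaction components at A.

ΣM about A: T·sin70°·7.1 − 15·4.1 = 0 → T = 61.5/(7.1·0.939693) = 9.21787 ≈ 9.218 kN.
ΣF_x = 0: A_x − T·cos70° = 0 → A_x = 9.21787 × 0.34202 = 3.153 kN.
ΣF_y = 0: A_y + T·sin70° − 15 = 0 → A_y = 15 − 9.21787 × 0.939693 = 6.338 kN.

T = 9.218 kN, A_x = 3.153 kN, A_y = 6.338 kN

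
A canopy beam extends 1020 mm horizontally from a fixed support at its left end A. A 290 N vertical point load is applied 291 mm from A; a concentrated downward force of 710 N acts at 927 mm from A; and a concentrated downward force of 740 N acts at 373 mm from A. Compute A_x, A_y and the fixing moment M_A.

A_x = 0, A_y = 1740 N, M_A = 1019000 N·mm

ΣF_x = 0: A_x = 0.
ΣF_y = 0: A_y − 290 − 710 − 740 = 0 → A_y = 1740 N.
ΣM about A: M_A − 290·291 − 710·927 − 740·373 = 0 → M_A = 1019000 N·mm.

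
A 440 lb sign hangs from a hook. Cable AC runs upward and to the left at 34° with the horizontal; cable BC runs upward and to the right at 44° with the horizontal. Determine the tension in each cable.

ΣF_x = 0: −T_AC·cos34° + T_BC·cos44° = 0 → T_BC = 1.1525·T_AC.
ΣF_y = 0: T_AC·sin34° + T_BC·sin44° = 440.
Substitute: T_AC·(0.559193 + 1.1525·0.694658) = 440 → T_AC = 323.58 ≈ 323.6 lb.
Then T_BC = 1.1525 × 323.58 = 372.9 lb.

T_AC = 323.6 lb, T_BC = 372.9 lb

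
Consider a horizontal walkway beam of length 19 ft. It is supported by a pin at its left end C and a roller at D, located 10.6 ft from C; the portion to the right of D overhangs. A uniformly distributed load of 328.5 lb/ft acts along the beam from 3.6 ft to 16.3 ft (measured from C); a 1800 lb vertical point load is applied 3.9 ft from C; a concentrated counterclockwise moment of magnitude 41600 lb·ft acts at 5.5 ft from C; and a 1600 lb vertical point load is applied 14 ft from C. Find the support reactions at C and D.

C_x = 0, C_y = 4805 lb, D_y = 2767 lb

Resultant of the distributed load: 328.5 × 12.7 = 4171.95 lb at 9.95 ft from C.
ΣM about C: D_y·10.6 − (328.5·12.7)·9.95 − 1800·3.9 + 41600 − 1600·14 = 0 → D_y = 29330.9025/10.6 = 2767.07 ≈ 2767 lb.
ΣF_y = 0: C_y + 2767.07 − 328.5·12.7 − 1800 − 1600 = 0 → C_y = 4805 lb.
ΣF_x = 0: no horizontal applied forces, so C_x = 0.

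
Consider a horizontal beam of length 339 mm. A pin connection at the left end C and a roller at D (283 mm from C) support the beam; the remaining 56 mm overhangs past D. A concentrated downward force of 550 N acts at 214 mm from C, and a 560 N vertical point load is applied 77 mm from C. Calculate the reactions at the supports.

Taking moments about C: D_y·283 − 550·214 − 560·77 = 0 → D_y = 160820/283 = 568.269 ≈ 568.3 N.
ΣF_y = 0: C_y + 568.269 − 550 − 560 = 0 → C_y = 541.7 N.
ΣF_x = 0: no horizontal applied forces, so C_x = 0.

C_x = 0, C_y = 541.7 N, D_y = 568.3 N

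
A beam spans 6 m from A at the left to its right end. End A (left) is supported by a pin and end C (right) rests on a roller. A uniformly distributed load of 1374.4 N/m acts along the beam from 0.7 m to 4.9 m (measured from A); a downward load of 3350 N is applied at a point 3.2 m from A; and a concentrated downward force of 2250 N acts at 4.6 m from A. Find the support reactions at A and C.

A_x = 0, A_y = 5167 N, C_y = 6205 N

Resultant of the distributed load: 1374.4 × 4.2 = 5772.48 N at 2.8 m from A.
Moments about A: C_y·6 − (1374.4·4.2)·2.8 − 3350·3.2 − 2250·4.6 = 0 → C_y = 37232.944/6 = 6205.49 ≈ 6205 N.
ΣF_y = 0: A_y + 6205.49 − 1374.4·4.2 − 3350 − 2250 = 0 → A_y = 5167 N.
ΣF_x = 0: no horizontal applied forces, so A_x = 0.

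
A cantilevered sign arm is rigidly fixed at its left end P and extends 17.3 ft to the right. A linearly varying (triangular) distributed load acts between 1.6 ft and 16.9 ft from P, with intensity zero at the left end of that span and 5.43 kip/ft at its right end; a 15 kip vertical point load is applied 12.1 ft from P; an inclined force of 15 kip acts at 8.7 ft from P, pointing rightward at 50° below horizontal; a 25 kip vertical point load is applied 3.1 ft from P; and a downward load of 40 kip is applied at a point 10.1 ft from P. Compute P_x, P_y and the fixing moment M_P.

P_x = -9.642 kip, P_y = 133.0 kip, M_P = 1253 kip·ft

Resultant of the triangular load: ½ × 5.43 × 15.3 = 41.5395 kip, acting at 11.8 ft from P (one-third of the span from the peak).
ΣF_x = 0: P_x + 15·cos50° = 0 → P_x = -9.642 kip.
ΣF_y = 0: P_y − ½·5.43·15.3 − 15 − 15·sin50° − 25 − 40 = 0 → P_y = 133.0 kip.
ΣM about P: M_P − (½·5.43·15.3)·11.8 − 15·12.1 − 15·sin50°·8.7 − 25·3.1 − 40·10.1 = 0 → M_P = 1253 kip·ft.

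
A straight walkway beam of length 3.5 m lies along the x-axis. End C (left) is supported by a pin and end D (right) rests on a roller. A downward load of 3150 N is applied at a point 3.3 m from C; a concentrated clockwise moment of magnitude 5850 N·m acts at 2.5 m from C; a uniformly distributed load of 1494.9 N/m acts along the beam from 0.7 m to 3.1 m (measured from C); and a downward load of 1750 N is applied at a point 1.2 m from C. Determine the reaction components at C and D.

Resultant of the distributed load: 1494.9 × 2.4 = 3587.76 N at 1.9 m from C.
Moments about C: D_y·3.5 − 3150·3.3 − 5850 − (1494.9·2.4)·1.9 − 1750·1.2 = 0 → D_y = 25161.744/3.5 = 7189.07 ≈ 7189 N.
ΣF_y = 0: C_y + 7189.07 − 3150 − 1494.9·2.4 − 1750 = 0 → C_y = 1299 N.
ΣF_x = 0: no horizontal applied forces, so C_x = 0.

C_x = 0, C_y = 1299 N, D_y = 7189 N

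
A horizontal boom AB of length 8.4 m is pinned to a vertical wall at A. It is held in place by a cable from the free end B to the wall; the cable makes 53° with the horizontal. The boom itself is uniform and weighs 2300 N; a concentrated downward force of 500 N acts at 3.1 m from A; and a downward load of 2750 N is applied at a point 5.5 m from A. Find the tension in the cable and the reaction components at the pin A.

T = 3926 N, A_x = 2362 N, A_y = 2415 N

ΣM about A: T·sin53°·8.4 − 2300·4.2 − 500·3.1 − 2750·5.5 = 0 → T = 26335/(8.4·0.798636) = 3925.59 ≈ 3926 N.
ΣF_x = 0: A_x − T·cos53° = 0 → A_x = 3925.59 × 0.601815 = 2362 N.
ΣF_y = 0: A_y + T·sin53° − 2300 − 500 − 2750 = 0 → A_y = 5550 − 3925.59 × 0.798636 = 2415 N.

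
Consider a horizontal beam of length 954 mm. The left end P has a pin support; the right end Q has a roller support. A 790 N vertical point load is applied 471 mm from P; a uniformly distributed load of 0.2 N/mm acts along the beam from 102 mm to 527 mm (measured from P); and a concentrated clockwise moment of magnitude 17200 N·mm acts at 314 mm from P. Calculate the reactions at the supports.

Resultant of the distributed load: 0.2 × 425 = 85 N at 314.5 mm from P.
ΣM about P: Q_y·954 − 790·471 − (0.2·425)·314.5 − 17200 = 0 → Q_y = 416022.5/954 = 436.082 ≈ 436.1 N.
ΣF_y = 0: P_y + 436.082 − 790 − 0.2·425 = 0 → P_y = 438.9 N.
ΣF_x = 0: no horizontal applied forces, so P_x = 0.

P_x = 0, P_y = 438.9 N, Q_y = 436.1 N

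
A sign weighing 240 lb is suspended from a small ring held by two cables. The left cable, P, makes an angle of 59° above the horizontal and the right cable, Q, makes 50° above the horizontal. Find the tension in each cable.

T_P = 163.2 lb, T_Q = 130.7 lb

ΣF_x = 0: −T_P·cos59° + T_Q·cos50° = 0 → T_Q = 0.801257·T_P.
ΣF_y = 0: T_P·sin59° + T_Q·sin50° = 240.
Substitute: T_P·(0.857167 + 0.801257·0.766044) = 240 → T_P = 163.158 ≈ 163.2 lb.
Then T_Q = 0.801257 × 163.158 = 130.7 lb.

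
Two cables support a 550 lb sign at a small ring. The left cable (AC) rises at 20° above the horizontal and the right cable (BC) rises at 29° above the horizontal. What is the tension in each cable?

T_AC = 637.4 lb, T_BC = 684.8 lb

ΣF_x = 0: −T_AC·cos20° + T_BC·cos29° = 0 → T_BC = 1.0744·T_AC.
ΣF_y = 0: T_AC·sin20° + T_BC·sin29° = 550.
Substitute: T_AC·(0.34202 + 1.0744·0.48481) = 550 → T_AC = 637.386 ≈ 637.4 lb.
Then T_BC = 1.0744 × 637.386 = 684.8 lb.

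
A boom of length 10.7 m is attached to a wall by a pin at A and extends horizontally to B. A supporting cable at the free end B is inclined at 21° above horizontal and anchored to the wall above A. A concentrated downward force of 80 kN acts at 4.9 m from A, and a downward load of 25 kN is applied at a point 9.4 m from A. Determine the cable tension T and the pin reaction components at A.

T = 163.5 kN, A_x = 152.7 kN, A_y = 46.40 kN

ΣM about A: T·sin21°·10.7 − 80·4.9 − 25·9.4 = 0 → T = 627/(10.7·0.358368) = 163.514 ≈ 163.5 kN.
ΣF_x = 0: A_x − T·cos21° = 0 → A_x = 163.514 × 0.93358 = 152.7 kN.
ΣF_y = 0: A_y + T·sin21° − 80 − 25 = 0 → A_y = 105 − 163.514 × 0.358368 = 46.40 kN.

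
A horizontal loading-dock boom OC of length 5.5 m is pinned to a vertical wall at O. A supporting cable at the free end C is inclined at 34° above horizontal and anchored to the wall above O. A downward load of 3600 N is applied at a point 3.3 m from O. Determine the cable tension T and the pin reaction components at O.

T = 3863 N, O_x = 3202 N, O_y = 1440 N

ΣM about O: T·sin34°·5.5 − 3600·3.3 = 0 → T = 11880/(5.5·0.559193) = 3862.71 ≈ 3863 N.
ΣF_x = 0: O_x − T·cos34° = 0 → O_x = 3862.71 × 0.829038 = 3202 N.
ΣF_y = 0: O_y + T·sin34° − 3600 = 0 → O_y = 3600 − 3862.71 × 0.559193 = 1440 N.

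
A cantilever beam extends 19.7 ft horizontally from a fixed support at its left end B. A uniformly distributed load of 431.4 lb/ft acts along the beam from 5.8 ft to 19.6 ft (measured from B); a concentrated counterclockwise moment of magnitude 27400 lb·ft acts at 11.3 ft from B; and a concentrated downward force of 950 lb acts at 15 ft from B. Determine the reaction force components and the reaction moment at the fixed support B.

Resultant of the distributed load: 431.4 × 13.8 = 5953.32 lb at 12.7 ft from B.
ΣF_x = 0: B_x = 0.
ΣF_y = 0: B_y − 431.4·13.8 − 950 = 0 → B_y = 6903 lb.
ΣM about B: M_B − (431.4·13.8)·12.7 + 27400 − 950·15 = 0 → M_B = 62460 lb·ft.

B_x = 0, B_y = 6903 lb, M_B = 62460 lb·ft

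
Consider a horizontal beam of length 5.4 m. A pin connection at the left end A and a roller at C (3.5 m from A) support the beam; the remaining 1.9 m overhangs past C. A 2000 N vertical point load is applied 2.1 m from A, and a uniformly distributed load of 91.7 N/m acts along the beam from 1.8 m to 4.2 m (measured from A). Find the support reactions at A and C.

Resultant of the distributed load: 91.7 × 2.4 = 220.08 N at 3 m from A.
Moments about A: C_y·3.5 − 2000·2.1 − (91.7·2.4)·3 = 0 → C_y = 4860.24/3.5 = 1388.64 ≈ 1389 N.
ΣF_y = 0: A_y + 1388.64 − 2000 − 91.7·2.4 = 0 → A_y = 831.4 N.
ΣF_x = 0: no horizontal applied forces, so A_x = 0.

A_x = 0, A_y = 831.4 N, C_y = 1389 N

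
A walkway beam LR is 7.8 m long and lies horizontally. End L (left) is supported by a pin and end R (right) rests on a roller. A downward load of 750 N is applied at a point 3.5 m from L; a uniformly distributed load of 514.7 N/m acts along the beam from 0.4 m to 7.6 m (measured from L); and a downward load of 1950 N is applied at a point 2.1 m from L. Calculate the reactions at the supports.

L_x = 0, L_y = 3644 N, R_y = 2762 N

Resultant of the distributed load: 514.7 × 7.2 = 3705.84 N at 4 m from L.
Taking moments about L: R_y·7.8 − 750·3.5 − (514.7·7.2)·4 − 1950·2.1 = 0 → R_y = 21543.36/7.8 = 2761.97 ≈ 2762 N.
ΣF_y = 0: L_y + 2761.97 − 750 − 514.7·7.2 − 1950 = 0 → L_y = 3644 N.
ΣF_x = 0: no horizontal applied forces, so L_x = 0.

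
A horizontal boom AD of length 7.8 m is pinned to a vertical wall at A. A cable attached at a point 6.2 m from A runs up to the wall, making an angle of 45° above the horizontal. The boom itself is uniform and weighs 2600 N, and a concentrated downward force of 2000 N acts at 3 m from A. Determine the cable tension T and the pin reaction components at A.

ΣM about A: T·sin45°·6.2 − 2600·3.9 − 2000·3 = 0 → T = 16140/(6.2·0.707107) = 3681.52 ≈ 3682 N.
ΣF_x = 0: A_x − T·cos45° = 0 → A_x = 3681.52 × 0.707107 = 2603 N.
ΣF_y = 0: A_y + T·sin45° − 2600 − 2000 = 0 → A_y = 4600 − 3681.52 × 0.707107 = 1997 N.

T = 3682 N, A_x = 2603 N, A_y = 1997 N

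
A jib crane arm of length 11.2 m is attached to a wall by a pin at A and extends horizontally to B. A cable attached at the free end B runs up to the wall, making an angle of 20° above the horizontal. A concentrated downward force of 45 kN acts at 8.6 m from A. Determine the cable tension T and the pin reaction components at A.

ΣM about A: T·sin20°·11.2 − 45·8.6 = 0 → T = 387/(11.2·0.34202) = 101.028 ≈ 101.0 kN.
ΣF_x = 0: A_x − T·cos20° = 0 → A_x = 101.028 × 0.939693 = 94.94 kN.
ΣF_y = 0: A_y + T·sin20° − 45 = 0 → A_y = 45 − 101.028 × 0.34202 = 10.45 kN.

T = 101.0 kN, A_x = 94.94 kN, A_y = 10.45 kN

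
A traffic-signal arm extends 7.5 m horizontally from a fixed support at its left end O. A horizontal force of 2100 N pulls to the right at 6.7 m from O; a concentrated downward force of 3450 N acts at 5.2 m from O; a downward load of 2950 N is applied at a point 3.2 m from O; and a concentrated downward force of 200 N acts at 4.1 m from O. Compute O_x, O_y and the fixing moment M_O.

ΣF_x = 0: O_x + 2100 = 0 → O_x = -2100 N.
ΣF_y = 0: O_y − 3450 − 2950 − 200 = 0 → O_y = 6600 N.
ΣM about O: M_O − 3450·5.2 − 2950·3.2 − 200·4.1 = 0 → M_O = 28200 N·m.

O_x = -2100 N, O_y = 6600 N, M_O = 28200 N·m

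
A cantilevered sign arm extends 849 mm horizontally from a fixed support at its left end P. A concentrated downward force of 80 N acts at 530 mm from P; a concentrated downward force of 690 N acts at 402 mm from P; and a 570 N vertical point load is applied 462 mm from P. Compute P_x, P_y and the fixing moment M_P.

P_x = 0, P_y = 1340 N, M_P = 583100 N·mm

ΣF_x = 0: P_x = 0.
ΣF_y = 0: P_y − 80 − 690 − 570 = 0 → P_y = 1340 N.
ΣM about P: M_P − 80·530 − 690·402 − 570·462 = 0 → M_P = 583100 N·mm.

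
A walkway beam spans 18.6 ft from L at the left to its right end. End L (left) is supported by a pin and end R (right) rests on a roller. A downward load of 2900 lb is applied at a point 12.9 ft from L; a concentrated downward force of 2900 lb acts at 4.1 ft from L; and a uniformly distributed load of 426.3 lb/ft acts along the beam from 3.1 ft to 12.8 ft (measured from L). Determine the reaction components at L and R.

L_x = 0, L_y = 5517 lb, R_y = 4418 lb

Resultant of the distributed load: 426.3 × 9.7 = 4135.11 lb at 7.95 ft from L.
ΣM about L: R_y·18.6 − 2900·12.9 − 2900·4.1 − (426.3·9.7)·7.95 = 0 → R_y = 82174.1245/18.6 = 4417.96 ≈ 4418 lb.
ΣF_y = 0: L_y + 4417.96 − 2900 − 2900 − 426.3·9.7 = 0 → L_y = 5517 lb.
ΣF_x = 0: no horizontal applied forces, so L_x = 0.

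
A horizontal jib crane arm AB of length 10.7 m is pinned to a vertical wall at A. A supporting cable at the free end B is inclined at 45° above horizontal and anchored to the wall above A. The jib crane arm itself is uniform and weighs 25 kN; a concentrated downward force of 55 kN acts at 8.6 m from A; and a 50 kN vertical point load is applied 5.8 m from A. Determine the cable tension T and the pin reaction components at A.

T = 118.5 kN, A_x = 83.81 kN, A_y = 46.19 kN

ΣM about A: T·sin45°·10.7 − 25·5.35 − 55·8.6 − 50·5.8 = 0 → T = 896.75/(10.7·0.707107) = 118.523 ≈ 118.5 kN.
ΣF_x = 0: A_x − T·cos45° = 0 → A_x = 118.523 × 0.707107 = 83.81 kN.
ΣF_y = 0: A_y + T·sin45° − 25 − 55 − 50 = 0 → A_y = 130 − 118.523 × 0.707107 = 46.19 kN.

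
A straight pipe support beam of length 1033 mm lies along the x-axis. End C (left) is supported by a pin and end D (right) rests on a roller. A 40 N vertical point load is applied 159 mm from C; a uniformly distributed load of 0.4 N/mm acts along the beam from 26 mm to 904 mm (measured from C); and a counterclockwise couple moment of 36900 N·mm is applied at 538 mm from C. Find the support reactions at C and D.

Resultant of the distributed load: 0.4 × 878 = 351.2 N at 465 mm from C.
Moments about C: D_y·1033 − 40·159 − (0.4·878)·465 + 36900 = 0 → D_y = 132768/1033 = 128.527 ≈ 128.5 N.
ΣF_y = 0: C_y + 128.527 − 40 − 0.4·878 = 0 → C_y = 262.7 N.
ΣF_x = 0: no horizontal applied forces, so C_x = 0.

C_x = 0, C_y = 262.7 N, D_y = 128.5 N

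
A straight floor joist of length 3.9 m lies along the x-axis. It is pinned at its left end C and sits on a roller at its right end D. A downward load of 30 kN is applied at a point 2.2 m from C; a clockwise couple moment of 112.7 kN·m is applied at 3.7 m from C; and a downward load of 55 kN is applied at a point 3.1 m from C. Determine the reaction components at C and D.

C_x = 0, C_y = -4.538 kN, D_y = 89.54 kN

Taking moments about C: D_y·3.9 − 30·2.2 − 112.7 − 55·3.1 = 0 → D_y = 349.2/3.9 = 89.5385 ≈ 89.54 kN.
ΣF_y = 0: C_y + 89.5385 − 30 − 55 = 0 → C_y = -4.538 kN.
ΣF_x = 0: no horizontal applied forces, so C_x = 0.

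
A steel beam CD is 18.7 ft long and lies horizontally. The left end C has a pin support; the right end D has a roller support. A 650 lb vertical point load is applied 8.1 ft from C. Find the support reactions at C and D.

ΣM about C: D_y·18.7 − 650·8.1 = 0 → D_y = 5265/18.7 = 281.551 ≈ 281.6 lb.
ΣF_y = 0: C_y + 281.551 − 650 = 0 → C_y = 368.4 lb.
ΣF_x = 0: no horizontal applied forces, so C_x = 0.

C_x = 0, C_y = 368.4 lb, D_y = 281.6 lb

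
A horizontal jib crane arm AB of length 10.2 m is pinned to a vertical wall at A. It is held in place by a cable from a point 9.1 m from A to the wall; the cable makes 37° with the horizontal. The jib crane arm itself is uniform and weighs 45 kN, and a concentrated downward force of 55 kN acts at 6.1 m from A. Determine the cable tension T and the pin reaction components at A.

T = 103.2 kN, A_x = 82.39 kN, A_y = 37.91 kN

ΣM about A: T·sin37°·9.1 − 45·5.1 − 55·6.1 = 0 → T = 565/(9.1·0.601815) = 103.168 ≈ 103.2 kN.
ΣF_x = 0: A_x − T·cos37° = 0 → A_x = 103.168 × 0.798636 = 82.39 kN.
ΣF_y = 0: A_y + T·sin37° − 45 − 55 = 0 → A_y = 100 − 103.168 × 0.601815 = 37.91 kN.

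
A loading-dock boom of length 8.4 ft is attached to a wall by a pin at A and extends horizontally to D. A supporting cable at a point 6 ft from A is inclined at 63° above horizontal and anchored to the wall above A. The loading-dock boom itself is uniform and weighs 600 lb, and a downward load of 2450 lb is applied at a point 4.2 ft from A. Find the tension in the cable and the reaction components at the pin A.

T = 2396 lb, A_x = 1088 lb, A_y = 915.0 lb

ΣM about A: T·sin63°·6 − 600·4.2 − 2450·4.2 = 0 → T = 12810/(6·0.891007) = 2396.17 ≈ 2396 lb.
ΣF_x = 0: A_x − T·cos63° = 0 → A_x = 2396.17 × 0.45399 = 1088 lb.
ΣF_y = 0: A_y + T·sin63° − 600 − 2450 = 0 → A_y = 3050 − 2396.17 × 0.891007 = 915.0 lb.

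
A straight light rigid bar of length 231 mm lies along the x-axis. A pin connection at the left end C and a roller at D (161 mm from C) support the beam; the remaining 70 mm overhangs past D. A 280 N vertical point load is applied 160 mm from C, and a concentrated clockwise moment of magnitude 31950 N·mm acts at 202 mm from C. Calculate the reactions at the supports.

ΣM about C: D_y·161 − 280·160 − 31950 = 0 → D_y = 76750/161 = 476.708 ≈ 476.7 N.
ΣF_y = 0: C_y + 476.708 − 280 = 0 → C_y = -196.7 N.
ΣF_x = 0: no horizontal applied forces, so C_x = 0.

C_x = 0, C_y = -196.7 N, D_y = 476.7 N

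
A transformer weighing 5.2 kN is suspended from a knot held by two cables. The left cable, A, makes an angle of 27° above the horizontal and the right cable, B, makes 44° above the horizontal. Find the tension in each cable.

T_A = 3.956 kN, T_B = 4.900 kN

ΣF_x = 0: −T_A·cos27° + T_B·cos44° = 0 → T_B = 1.23864·T_A.
ΣF_y = 0: T_A·sin27° + T_B·sin44° = 5.2.
Substitute: T_A·(0.45399 + 1.23864·0.694658) = 5.2 → T_A = 3.95611 ≈ 3.956 kN.
Then T_B = 1.23864 × 3.95611 = 4.900 kN.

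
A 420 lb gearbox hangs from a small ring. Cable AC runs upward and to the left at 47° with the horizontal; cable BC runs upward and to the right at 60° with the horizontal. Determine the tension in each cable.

T_AC = 219.6 lb, T_BC = 299.5 lb

ΣF_x = 0: −T_AC·cos47° + T_BC·cos60° = 0 → T_BC = 1.364·T_AC.
ΣF_y = 0: T_AC·sin47° + T_BC·sin60° = 420.
Substitute: T_AC·(0.731354 + 1.364·0.866025) = 420 → T_AC = 219.595 ≈ 219.6 lb.
Then T_BC = 1.364 × 219.595 = 299.5 lb.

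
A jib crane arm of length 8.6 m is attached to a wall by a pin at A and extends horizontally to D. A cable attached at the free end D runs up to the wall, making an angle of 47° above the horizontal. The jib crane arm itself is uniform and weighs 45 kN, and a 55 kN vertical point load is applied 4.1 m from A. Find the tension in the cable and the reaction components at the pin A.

T = 66.62 kN, A_x = 45.43 kN, A_y = 51.28 kN

ΣM about A: T·sin47°·8.6 − 45·4.3 − 55·4.1 = 0 → T = 419/(8.6·0.731354) = 66.6174 ≈ 66.62 kN.
ΣF_x = 0: A_x − T·cos47° = 0 → A_x = 66.6174 × 0.681998 = 45.43 kN.
ΣF_y = 0: A_y + T·sin47° − 45 − 55 = 0 → A_y = 100 − 66.6174 × 0.731354 = 51.28 kN.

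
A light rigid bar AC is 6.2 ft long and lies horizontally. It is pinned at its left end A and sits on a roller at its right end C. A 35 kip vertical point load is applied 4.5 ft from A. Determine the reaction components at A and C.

Taking moments about A: C_y·6.2 − 35·4.5 = 0 → C_y = 157.5/6.2 = 25.4032 ≈ 25.40 kip.
ΣF_y = 0: A_y + 25.4032 − 35 = 0 → A_y = 9.597 kip.
ΣF_x = 0: no horizontal applied forces, so A_x = 0.

A_x = 0, A_y = 9.597 kip, C_y = 25.40 kip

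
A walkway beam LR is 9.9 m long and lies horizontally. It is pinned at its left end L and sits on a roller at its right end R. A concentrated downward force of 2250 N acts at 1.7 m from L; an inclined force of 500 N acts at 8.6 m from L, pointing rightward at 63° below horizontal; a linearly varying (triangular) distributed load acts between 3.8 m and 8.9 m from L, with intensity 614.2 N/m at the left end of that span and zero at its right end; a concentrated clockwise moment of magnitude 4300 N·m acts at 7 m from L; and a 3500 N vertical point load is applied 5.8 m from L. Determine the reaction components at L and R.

Resultant of the triangular load: ½ × 614.2 × 5.1 = 1566.21 N, acting at 5.5 m from L (one-third of the span from the peak).
Taking moments about L: R_y·9.9 − 2250·1.7 − 500·sin63°·8.6 − (½·614.2·5.1)·5.5 − 4300 − 3500·5.8 = 0 → R_y = 40870.5/9.9 = 4128.33 ≈ 4128 N.
ΣF_y = 0: L_y + 4128.33 − 2250 − 500·sin63° − ½·614.2·5.1 − 3500 = 0 → L_y = 3633 N.
ΣF_x = 0: L_x + 500·cos63° = 0 → L_x = -227.0 N.

L_x = -227.0 N, L_y = 3633 N, R_y = 4128 N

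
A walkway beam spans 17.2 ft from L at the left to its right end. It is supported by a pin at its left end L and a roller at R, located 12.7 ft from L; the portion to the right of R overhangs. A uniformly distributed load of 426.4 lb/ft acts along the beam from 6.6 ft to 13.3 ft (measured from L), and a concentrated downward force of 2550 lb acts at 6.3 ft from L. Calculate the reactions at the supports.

Resultant of the distributed load: 426.4 × 6.7 = 2856.88 lb at 9.95 ft from L.
Taking moments about L: R_y·12.7 − (426.4·6.7)·9.95 − 2550·6.3 = 0 → R_y = 44490.956/12.7 = 3503.22 ≈ 3503 lb.
ΣF_y = 0: L_y + 3503.22 − 426.4·6.7 − 2550 = 0 → L_y = 1904 lb.
ΣF_x = 0: no horizontal applied forces, so L_x = 0.

L_x = 0, L_y = 1904 lb, R_y = 3503 lb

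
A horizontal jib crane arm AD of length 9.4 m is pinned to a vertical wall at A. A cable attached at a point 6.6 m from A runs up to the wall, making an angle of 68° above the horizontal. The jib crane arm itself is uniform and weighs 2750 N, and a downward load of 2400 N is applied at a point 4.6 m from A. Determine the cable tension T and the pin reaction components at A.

T = 3916 N, A_x = 1467 N, A_y = 1519 N

ΣM about A: T·sin68°·6.6 − 2750·4.7 − 2400·4.6 = 0 → T = 23965/(6.6·0.927184) = 3916.22 ≈ 3916 N.
ΣF_x = 0: A_x − T·cos68° = 0 → A_x = 3916.22 × 0.374607 = 1467 N.
ΣF_y = 0: A_y + T·sin68° − 2750 − 2400 = 0 → A_y = 5150 − 3916.22 × 0.927184 = 1519 N.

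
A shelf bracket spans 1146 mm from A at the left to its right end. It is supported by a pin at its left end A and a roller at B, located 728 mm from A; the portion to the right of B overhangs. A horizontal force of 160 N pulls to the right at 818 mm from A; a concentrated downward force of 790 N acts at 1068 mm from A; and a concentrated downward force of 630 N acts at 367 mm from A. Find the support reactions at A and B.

Moments about A: B_y·728 − 790·1068 − 630·367 = 0 → B_y = 1074930/728 = 1476.55 ≈ 1477 N.
ΣF_y = 0: A_y + 1476.55 − 790 − 630 = 0 → A_y = -56.55 N.
ΣF_x = 0: A_x + 160 = 0 → A_x = -160.0 N.

A_x = -160.0 N, A_y = -56.55 N, B_y = 1477 N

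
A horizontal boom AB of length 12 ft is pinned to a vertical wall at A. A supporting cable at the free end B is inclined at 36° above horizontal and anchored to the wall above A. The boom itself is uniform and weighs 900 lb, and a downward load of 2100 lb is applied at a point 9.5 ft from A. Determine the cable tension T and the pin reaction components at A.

T = 3594 lb, A_x = 2908 lb, A_y = 887.5 lb

ΣM about A: T·sin36°·12 − 900·6 − 2100·9.5 = 0 → T = 25350/(12·0.587785) = 3594 lb.
ΣF_x = 0: A_x − T·cos36° = 0 → A_x = 3594 × 0.809017 = 2908 lb.
ΣF_y = 0: A_y + T·sin36° − 900 − 2100 = 0 → A_y = 3000 − 3594 × 0.587785 = 887.5 lb.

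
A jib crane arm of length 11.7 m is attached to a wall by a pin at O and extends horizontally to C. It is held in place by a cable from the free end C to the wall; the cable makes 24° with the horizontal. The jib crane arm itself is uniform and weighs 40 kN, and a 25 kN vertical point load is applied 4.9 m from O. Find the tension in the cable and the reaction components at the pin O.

ΣM about O: T·sin24°·11.7 − 40·5.85 − 25·4.9 = 0 → T = 356.5/(11.7·0.406737) = 74.9135 ≈ 74.91 kN.
ΣF_x = 0: O_x − T·cos24° = 0 → O_x = 74.9135 × 0.913545 = 68.44 kN.
ΣF_y = 0: O_y + T·sin24° − 40 − 25 = 0 → O_y = 65 − 74.9135 × 0.406737 = 34.53 kN.

T = 74.91 kN, O_x = 68.44 kN, O_y = 34.53 kN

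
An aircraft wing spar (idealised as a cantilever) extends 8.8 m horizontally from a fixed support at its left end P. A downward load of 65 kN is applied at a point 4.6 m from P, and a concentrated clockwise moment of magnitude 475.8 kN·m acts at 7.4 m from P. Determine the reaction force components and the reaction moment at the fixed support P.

ΣF_x = 0: P_x = 0.
ΣF_y = 0: P_y − 65 = 0 → P_y = 65.00 kN.
ΣM about P: M_P − 65·4.6 − 475.8 = 0 → M_P = 774.8 kN·m.

P_x = 0, P_y = 65.00 kN, M_P = 774.8 kN·m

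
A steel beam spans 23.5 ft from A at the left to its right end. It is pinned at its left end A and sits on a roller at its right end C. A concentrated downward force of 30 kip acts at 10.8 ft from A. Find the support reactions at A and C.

Taking moments about A: C_y·23.5 − 30·10.8 = 0 → C_y = 324/23.5 = 13.7872 ≈ 13.79 kip.
ΣF_y = 0: A_y + 13.7872 − 30 = 0 → A_y = 16.21 kip.
ΣF_x = 0: no horizontal applied forces, so A_x = 0.

A_x = 0, A_y = 16.21 kip, C_y = 13.79 kip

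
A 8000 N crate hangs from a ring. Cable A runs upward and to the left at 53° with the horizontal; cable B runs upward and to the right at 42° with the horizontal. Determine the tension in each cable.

ΣF_x = 0: −T_A·cos53° + T_B·cos42° = 0 → T_B = 0.809822·T_A.
ΣF_y = 0: T_A·sin53° + T_B·sin42° = 8000.
Substitute: T_A·(0.798636 + 0.809822·0.669131) = 8000 → T_A = 5967.86 ≈ 5968 N.
Then T_B = 0.809822 × 5967.86 = 4833 N.

T_A = 5968 N, T_B = 4833 N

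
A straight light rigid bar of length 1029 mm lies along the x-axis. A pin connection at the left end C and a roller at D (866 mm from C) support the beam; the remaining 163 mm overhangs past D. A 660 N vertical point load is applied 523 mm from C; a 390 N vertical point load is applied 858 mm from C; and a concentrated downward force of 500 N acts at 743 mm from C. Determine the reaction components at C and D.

C_x = 0, C_y = 336.0 N, D_y = 1214 N

Taking moments about C: D_y·866 − 660·523 − 390·858 − 500·743 = 0 → D_y = 1051300/866 = 1213.97 ≈ 1214 N.
ΣF_y = 0: C_y + 1213.97 − 660 − 390 − 500 = 0 → C_y = 336.0 N.
ΣF_x = 0: no horizontal applied forces, so C_x = 0.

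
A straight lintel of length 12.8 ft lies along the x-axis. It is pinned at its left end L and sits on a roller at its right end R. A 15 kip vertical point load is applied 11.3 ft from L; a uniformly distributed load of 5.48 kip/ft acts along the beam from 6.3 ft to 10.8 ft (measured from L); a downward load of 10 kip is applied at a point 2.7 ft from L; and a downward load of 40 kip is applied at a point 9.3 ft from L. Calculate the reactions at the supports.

Resultant of the distributed load: 5.48 × 4.5 = 24.66 kip at 8.55 ft from L.
Moments about L: R_y·12.8 − 15·11.3 − (5.48·4.5)·8.55 − 10·2.7 − 40·9.3 = 0 → R_y = 779.343/12.8 = 60.8862 ≈ 60.89 kip.
ΣF_y = 0: L_y + 60.8862 − 15 − 5.48·4.5 − 10 − 40 = 0 → L_y = 28.77 kip.
ΣF_x = 0: no horizontal applied forces, so L_x = 0.

L_x = 0, L_y = 28.77 kip, R_y = 60.89 kip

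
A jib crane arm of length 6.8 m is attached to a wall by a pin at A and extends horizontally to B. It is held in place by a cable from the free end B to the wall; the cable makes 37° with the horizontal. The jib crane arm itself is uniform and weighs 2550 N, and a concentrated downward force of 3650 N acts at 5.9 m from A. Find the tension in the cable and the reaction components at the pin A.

T = 7381 N, A_x = 5895 N, A_y = 1758 N

ΣM about A: T·sin37°·6.8 − 2550·3.4 − 3650·5.9 = 0 → T = 30205/(6.8·0.601815) = 7380.86 ≈ 7381 N.
ΣF_x = 0: A_x − T·cos37° = 0 → A_x = 7380.86 × 0.798636 = 5895 N.
ΣF_y = 0: A_y + T·sin37° − 2550 − 3650 = 0 → A_y = 6200 − 7380.86 × 0.601815 = 1758 N.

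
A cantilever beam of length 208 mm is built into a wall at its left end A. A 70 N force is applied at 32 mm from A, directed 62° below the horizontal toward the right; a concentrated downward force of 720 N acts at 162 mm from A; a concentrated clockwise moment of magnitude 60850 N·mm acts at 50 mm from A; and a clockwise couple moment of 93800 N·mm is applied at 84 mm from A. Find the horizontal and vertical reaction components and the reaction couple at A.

A_x = -32.86 N, A_y = 781.8 N, M_A = 273300 N·mm

ΣF_x = 0: A_x + 70·cos62° = 0 → A_x = -32.86 N.
ΣF_y = 0: A_y − 70·sin62° − 720 = 0 → A_y = 781.8 N.
ΣM about A: M_A − 70·sin62°·32 − 720·162 − 60850 − 93800 = 0 → M_A = 273300 N·mm.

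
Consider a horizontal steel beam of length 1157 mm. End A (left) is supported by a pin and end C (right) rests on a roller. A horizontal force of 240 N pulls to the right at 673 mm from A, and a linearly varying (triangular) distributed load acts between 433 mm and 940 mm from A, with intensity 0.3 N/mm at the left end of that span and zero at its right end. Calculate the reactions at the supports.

A_x = -240.0 N, A_y = 36.48 N, C_y = 39.57 N

Resultant of the triangular load: ½ × 0.3 × 507 = 76.05 N, acting at 602 mm from A (one-third of the span from the peak).
Moments about A: C_y·1157 − (½·0.3·507)·602 = 0 → C_y = 45782.1/1157 = 39.5697 ≈ 39.57 N.
ΣF_y = 0: A_y + 39.5697 − ½·0.3·507 = 0 → A_y = 36.48 N.
ΣF_x = 0: A_x + 240 = 0 → A_x = -240.0 N.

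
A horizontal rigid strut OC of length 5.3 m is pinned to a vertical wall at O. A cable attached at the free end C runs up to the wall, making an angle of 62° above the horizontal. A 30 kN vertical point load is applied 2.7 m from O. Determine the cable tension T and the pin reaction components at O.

ΣM about O: T·sin62°·5.3 − 30·2.7 = 0 → T = 81/(5.3·0.882948) = 17.3091 ≈ 17.31 kN.
ΣF_x = 0: O_x − T·cos62° = 0 → O_x = 17.3091 × 0.469472 = 8.126 kN.
ΣF_y = 0: O_y + T·sin62° − 30 = 0 → O_y = 30 − 17.3091 × 0.882948 = 14.72 kN.

T = 17.31 kN, O_x = 8.126 kN, O_y = 14.72 kN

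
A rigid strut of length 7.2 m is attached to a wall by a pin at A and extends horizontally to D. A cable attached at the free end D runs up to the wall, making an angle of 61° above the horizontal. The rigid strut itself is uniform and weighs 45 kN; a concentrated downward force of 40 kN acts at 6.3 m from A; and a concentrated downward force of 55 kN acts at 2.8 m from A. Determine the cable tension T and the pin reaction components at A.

T = 90.20 kN, A_x = 43.73 kN, A_y = 61.11 kN

ΣM about A: T·sin61°·7.2 − 45·3.6 − 40·6.3 − 55·2.8 = 0 → T = 568/(7.2·0.87462) = 90.1979 ≈ 90.20 kN.
ΣF_x = 0: A_x − T·cos61° = 0 → A_x = 90.1979 × 0.48481 = 43.73 kN.
ΣF_y = 0: A_y + T·sin61° − 45 − 40 − 55 = 0 → A_y = 140 − 90.1979 × 0.87462 = 61.11 kN.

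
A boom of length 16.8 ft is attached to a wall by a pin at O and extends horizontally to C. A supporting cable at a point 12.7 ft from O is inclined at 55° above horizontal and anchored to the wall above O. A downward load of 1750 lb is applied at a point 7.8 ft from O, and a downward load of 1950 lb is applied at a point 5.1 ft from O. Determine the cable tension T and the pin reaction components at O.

ΣM about O: T·sin55°·12.7 − 1750·7.8 − 1950·5.1 = 0 → T = 23595/(12.7·0.819152) = 2268.05 ≈ 2268 lb.
ΣF_x = 0: O_x − T·cos55° = 0 → O_x = 2268.05 × 0.573576 = 1301 lb.
ΣF_y = 0: O_y + T·sin55° − 1750 − 1950 = 0 → O_y = 3700 − 2268.05 × 0.819152 = 1842 lb.

T = 2268 lb, O_x = 1301 lb, O_y = 1842 lb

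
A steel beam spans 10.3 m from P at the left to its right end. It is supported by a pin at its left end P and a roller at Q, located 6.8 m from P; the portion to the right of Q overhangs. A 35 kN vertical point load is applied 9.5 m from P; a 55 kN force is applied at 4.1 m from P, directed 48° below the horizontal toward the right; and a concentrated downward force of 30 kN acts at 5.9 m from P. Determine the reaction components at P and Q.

P_x = -36.80 kN, P_y = 6.303 kN, Q_y = 99.57 kN

Moments about P: Q_y·6.8 − 35·9.5 − 55·sin48°·4.1 − 30·5.9 = 0 → Q_y = 677.079/6.8 = 99.5704 ≈ 99.57 kN.
ΣF_y = 0: P_y + 99.5704 − 35 − 55·sin48° − 30 = 0 → P_y = 6.303 kN.
ΣF_x = 0: P_x + 55·cos48° = 0 → P_x = -36.80 kN.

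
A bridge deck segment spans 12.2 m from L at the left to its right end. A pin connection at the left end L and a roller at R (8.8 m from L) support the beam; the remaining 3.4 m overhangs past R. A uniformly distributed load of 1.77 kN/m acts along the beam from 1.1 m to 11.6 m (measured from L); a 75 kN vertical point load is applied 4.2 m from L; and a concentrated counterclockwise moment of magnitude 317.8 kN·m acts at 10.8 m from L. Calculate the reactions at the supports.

L_x = 0, L_y = 80.49 kN, R_y = 13.09 kN

Resultant of the distributed load: 1.77 × 10.5 = 18.585 kN at 6.35 m from L.
Taking moments about L: R_y·8.8 − (1.77·10.5)·6.35 − 75·4.2 + 317.8 = 0 → R_y = 115.21475/8.8 = 13.0926 ≈ 13.09 kN.
ΣF_y = 0: L_y + 13.0926 − 1.77·10.5 − 75 = 0 → L_y = 80.49 kN.
ΣF_x = 0: no horizontal applied forces, so L_x = 0.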